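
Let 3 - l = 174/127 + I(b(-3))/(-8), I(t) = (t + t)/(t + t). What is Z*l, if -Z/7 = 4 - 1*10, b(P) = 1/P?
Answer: 37443/508 ≈ 73.707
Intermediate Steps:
b(P) = 1/P
Z = 42 (Z = -7*(4 - 1*10) = -7*(4 - 10) = -7*(-6) = 42)
I(t) = 1 (I(t) = (2*t)/((2*t)) = (2*t)*(1/(2*t)) = 1)
l = 1783/1016 (l = 3 - (174/127 + 1/(-8)) = 3 - (174*(1/127) + 1*(-1/8)) = 3 - (174/127 - 1/8) = 3 - 1*1265/1016 = 3 - 1265/1016 = 1783/1016 ≈ 1.7549)
Z*l = 42*(1783/1016) = 37443/508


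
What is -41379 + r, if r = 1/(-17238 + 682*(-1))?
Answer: -741511681/17920 ≈ -41379.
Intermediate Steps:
r = -1/17920 (r = 1/(-17238 - 682) = 1/(-17920) = -1/17920 ≈ -5.5804e-5)
-41379 + r = -41379 - 1/17920 = -741511681/17920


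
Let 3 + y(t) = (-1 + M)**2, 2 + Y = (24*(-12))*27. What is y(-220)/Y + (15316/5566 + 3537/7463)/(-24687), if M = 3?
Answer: -1033825444673/3988071204926094 ≈ -0.00025923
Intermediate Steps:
Y = -7778 (Y = -2 + (24*(-12))*27 = -2 - 288*27 = -2 - 7776 = -7778)
y(t) = 1 (y(t) = -3 + (-1 + 3)**2 = -3 + 2**2 = -3 + 4 = 1)
y(-220)/Y + (15316/5566 + 3537/7463)/(-24687) = 1/(-7778) + (15316/5566 + 3537/7463)/(-24687) = 1*(-1/7778) + (15316*(1/5566) + 3537*(1/7463))*(-1/24687) = -1/7778 + (7658/2783 + 3537/7463)*(-1/24687) = -1/7778 + (66995125/20769529)*(-1/24687) = -1/7778 - 66995125/512737362423 = -1033825444673/3988071204926094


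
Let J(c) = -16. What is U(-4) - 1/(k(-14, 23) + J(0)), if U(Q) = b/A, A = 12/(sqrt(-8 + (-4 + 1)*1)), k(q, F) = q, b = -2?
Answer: 1/30 - I*sqrt(11)/6 ≈ 0.033333 - 0.55277*I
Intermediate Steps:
A = -12*I*sqrt(11)/11 (A = 12/(sqrt(-8 - 3*1)) = 12/(sqrt(-8 - 3)) = 12/(sqrt(-11)) = 12/((I*sqrt(11))) = 12*(-I*sqrt(11)/11) = -12*I*sqrt(11)/11 ≈ -3.6181*I)
U(Q) = -I*sqrt(11)/6 (U(Q) = -2*I*sqrt(11)/12 = -I*sqrt(11)/6)
U(-4) - 1/(k(-14, 23) + J(0)) = -I*sqrt(11)/6 - 1/(-14 - 16) = -I*sqrt(11)/6 - 1/(-30) = -I*sqrt(11)/6 - 1*(-1/30) = -I*sqrt(11)/6 + 1/30 = 1/30 - I*sqrt(11)/6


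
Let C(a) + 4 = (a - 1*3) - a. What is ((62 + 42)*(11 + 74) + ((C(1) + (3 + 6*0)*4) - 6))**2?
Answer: 78127921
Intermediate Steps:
C(a) = -7 (C(a) = -4 + ((a - 1*3) - a) = -4 + ((a - 3) - a) = -4 + ((-3 + a) - a) = -4 - 3 = -7)
((62 + 42)*(11 + 74) + ((C(1) + (3 + 6*0)*4) - 6))**2 = ((62 + 42)*(11 + 74) + ((-7 + (3 + 6*0)*4) - 6))**2 = (104*85 + ((-7 + (3 + 0)*4) - 6))**2 = (8840 + ((-7 + 3*4) - 6))**2 = (8840 + ((-7 + 12) - 6))**2 = (8840 + (5 - 6))**2 = (8840 - 1)**2 = 8839**2 = 78127921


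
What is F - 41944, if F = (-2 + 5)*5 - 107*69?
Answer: -49312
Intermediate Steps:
F = -7368 (F = 3*5 - 7383 = 15 - 7383 = -7368)
F - 41944 = -7368 - 41944 = -49312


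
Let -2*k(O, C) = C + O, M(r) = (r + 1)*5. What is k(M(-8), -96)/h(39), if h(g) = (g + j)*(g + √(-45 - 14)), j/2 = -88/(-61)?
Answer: 311649/8073800 - 7991*I*√59/8073800 ≈ 0.0386 - 0.0076024*I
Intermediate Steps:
j = 176/61 (j = 2*(-88/(-61)) = 2*(-88*(-1/61)) = 2*(88/61) = 176/61 ≈ 2.8852)
M(r) = 5 + 5*r (M(r) = (1 + r)*5 = 5 + 5*r)
k(O, C) = -C/2 - O/2 (k(O, C) = -(C + O)/2 = -C/2 - O/2)
h(g) = (176/61 + g)*(g + I*√59) (h(g) = (g + 176/61)*(g + √(-45 - 14)) = (176/61 + g)*(g + √(-59)) = (176/61 + g)*(g + I*√59))
k(M(-8), -96)/h(39) = (-½*(-96) - (5 + 5*(-8))/2)/(39² + (176/61)*39 + 176*I*√59/61 + I*39*√59) = (48 - (5 - 40)/2)/(1521 + 6864/61 + 176*I*√59/61 + 39*I*√59) = (48 - ½*(-35))/(99645/61 + 2555*I*√59/61) = (48 + 35/2)/(99645/61 + 2555*I*√59/61) = 131/(2*(99645/61 + 2555*I*√59/61))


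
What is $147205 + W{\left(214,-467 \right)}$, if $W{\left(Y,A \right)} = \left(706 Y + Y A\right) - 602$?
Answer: $197749$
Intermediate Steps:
$W{\left(Y,A \right)} = -602 + 706 Y + A Y$ ($W{\left(Y,A \right)} = \left(706 Y + A Y\right) - 602 = -602 + 706 Y + A Y$)
$147205 + W{\left(214,-467 \right)} = 147205 - -50544 = 147205 + 50544 = 197749$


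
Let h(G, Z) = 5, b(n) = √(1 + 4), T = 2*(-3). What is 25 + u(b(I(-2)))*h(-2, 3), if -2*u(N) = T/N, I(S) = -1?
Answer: 25 + 3*√5 ≈ 31.708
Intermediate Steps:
T = -6
b(n) = √5
u(N) = 3/N (u(N) = -(-3)/N = 3/N)
25 + u(b(I(-2)))*h(-2, 3) = 25 + (3/(√5))*5 = 25 + (3*(√5/5))*5 = 25 + (3*√5/5)*5 = 25 + 3*√5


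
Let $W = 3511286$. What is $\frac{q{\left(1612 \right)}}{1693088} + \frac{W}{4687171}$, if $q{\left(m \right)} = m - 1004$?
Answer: $\frac{185867687223}{247993530439} \approx 0.74949$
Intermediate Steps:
$q{\left(m \right)} = -1004 + m$
$\frac{q{\left(1612 \right)}}{1693088} + \frac{W}{4687171} = \frac{-1004 + 1612}{1693088} + \frac{3511286}{4687171} = 608 \cdot \frac{1}{1693088} + 3511286 \cdot \frac{1}{4687171} = \frac{19}{52909} + \frac{3511286}{4687171} = \frac{185867687223}{247993530439}$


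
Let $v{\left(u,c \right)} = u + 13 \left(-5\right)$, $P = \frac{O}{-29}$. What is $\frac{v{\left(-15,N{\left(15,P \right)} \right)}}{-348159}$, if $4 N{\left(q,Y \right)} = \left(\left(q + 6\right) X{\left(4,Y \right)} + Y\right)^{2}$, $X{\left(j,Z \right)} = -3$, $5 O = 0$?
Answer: $\frac{80}{348159} \approx 0.00022978$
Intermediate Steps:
$O = 0$ ($O = \frac{1}{5} \cdot 0 = 0$)
$P = 0$ ($P = \frac{0}{-29} = 0 \left(- \frac{1}{29}\right) = 0$)
$N{\left(q,Y \right)} = \frac{\left(-18 + Y - 3 q\right)^{2}}{4}$ ($N{\left(q,Y \right)} = \frac{\left(\left(q + 6\right) \left(-3\right) + Y\right)^{2}}{4} = \frac{\left(\left(6 + q\right) \left(-3\right) + Y\right)^{2}}{4} = \frac{\left(\left(-18 - 3 q\right) + Y\right)^{2}}{4} = \frac{\left(-18 + Y - 3 q\right)^{2}}{4}$)
$v{\left(u,c \right)} = -65 + u$ ($v{\left(u,c \right)} = u - 65 = -65 + u$)
$\frac{v{\left(-15,N{\left(15,P \right)} \right)}}{-348159} = \frac{-65 - 15}{-348159} = \left(-80\right) \left(- \frac{1}{348159}\right) = \frac{80}{348159}$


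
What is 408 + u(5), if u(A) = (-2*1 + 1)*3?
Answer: 405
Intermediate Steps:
u(A) = -3 (u(A) = (-2 + 1)*3 = -1*3 = -3)
408 + u(5) = 408 - 3 = 405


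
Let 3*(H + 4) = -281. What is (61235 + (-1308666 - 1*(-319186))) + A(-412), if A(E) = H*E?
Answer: -2664019/3 ≈ -8.8801e+5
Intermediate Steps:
H = -293/3 (H = -4 + (⅓)*(-281) = -4 - 281/3 = -293/3 ≈ -97.667)
A(E) = -293*E/3
(61235 + (-1308666 - 1*(-319186))) + A(-412) = (61235 + (-1308666 - 1*(-319186))) - 293/3*(-412) = (61235 + (-1308666 + 319186)) + 120716/3 = (61235 - 989480) + 120716/3 = -928245 + 120716/3 = -2664019/3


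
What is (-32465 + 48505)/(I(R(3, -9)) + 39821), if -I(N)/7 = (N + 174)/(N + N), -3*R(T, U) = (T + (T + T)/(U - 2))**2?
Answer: 2598480/6499561 ≈ 0.39979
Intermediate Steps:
R(T, U) = -(T + 2*T/(-2 + U))**2/3 (R(T, U) = -(T + (T + T)/(U - 2))**2/3 = -(T + (2*T)/(-2 + U))**2/3 = -(T + 2*T/(-2 + U))**2/3)
I(N) = -7*(174 + N)/(2*N) (I(N) = -7*(N + 174)/(N + N) = -7*(174 + N)/(2*N))
(-32465 + 48505)/(I(R(3, -9)) + 39821) = (-32465 + 48505)/((-7/2 - 609*(-(-2 - 9)**2/243)) + 39821) = 16040/((-7/2 - 609/((-1/3*9*81/(-11)**2))) + 39821) = 16040/((-7/2 - 609/((-1/3*9*81*1/121))) + 39821) = 16040/((-7/2 - 609/(-243/121)) + 39821) = 16040/((-7/2 - 609*(-121/243)) + 39821) = 16040/((-7/2 + 24563/81) + 39821) = 16040/(48559/162 + 39821) = 16040/(6499561/162) = 16040*(162/6499561) = 2598480/6499561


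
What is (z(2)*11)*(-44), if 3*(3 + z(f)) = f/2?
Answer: 3872/3 ≈ 1290.7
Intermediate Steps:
z(f) = -3 + f/6 (z(f) = -3 + (f/2)/3 = -3 + f/6)
(z(2)*11)*(-44) = ((-3 + (1/6)*2)*11)*(-44) = ((-3 + 1/3)*11)*(-44) = -8/3*11*(-44) = -88/3*(-44) = 3872/3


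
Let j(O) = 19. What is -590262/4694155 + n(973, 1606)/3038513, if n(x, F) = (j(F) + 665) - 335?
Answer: -1791880500311/14263250991515 ≈ -0.12563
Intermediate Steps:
n(x, F) = 349 (n(x, F) = (19 + 665) - 335 = 684 - 335 = 349)
-590262/4694155 + n(973, 1606)/3038513 = -590262/4694155 + 349/3038513 = -1791880500311/14263250991515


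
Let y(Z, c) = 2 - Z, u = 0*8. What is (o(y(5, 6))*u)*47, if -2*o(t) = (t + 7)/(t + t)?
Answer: 0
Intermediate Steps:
u = 0
o(t) = -(7 + t)/(4*t) (o(t) = -(t + 7)/(2*(t + t)) = -(7 + t)/(2*(2*t)) = -(7 + t)*1/(2*t)/2 = -(7 + t)/(4*t))
(o(y(5, 6))*u)*47 = (((-7 - (2 - 1*5))/(4*(2 - 1*5)))*0)*47 = (((-7 - (2 - 5))/(4*(2 - 5)))*0)*47 = (((¼)*(-7 - 1*(-3))/(-3))*0)*47 = (((¼)*(-⅓)*(-7 + 3))*0)*47 = (((¼)*(-⅓)*(-4))*0)*47 = ((⅓)*0)*47 = 0*47 = 0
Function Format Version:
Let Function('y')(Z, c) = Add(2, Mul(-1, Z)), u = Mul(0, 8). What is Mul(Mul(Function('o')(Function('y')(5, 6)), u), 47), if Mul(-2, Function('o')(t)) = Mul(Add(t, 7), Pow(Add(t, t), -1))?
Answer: 0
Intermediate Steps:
u = 0
Function('o')(t) = Mul(Rational(-1, 4), Pow(t, -1), Add(7, t)) (Function('o')(t) = Mul(Rational(-1, 2), Mul(Add(t, 7), Pow(Add(t, t), -1))) = Mul(Rational(-1, 2), Mul(Add(7, t), Pow(Mul(2, t), -1))) = Mul(Rational(-1, 2), Mul(Add(7, t), Mul(Rational(1, 2), Pow(t, -1)))) = Mul(Rational(-1, 2), Mul(Rational(1, 2), Pow(t, -1), Add(7, t))) = Mul(Rational(-1, 4), Pow(t, -1), Add(7, t)))
Mul(Mul(Function('o')(Function('y')(5, 6)), u), 47) = Mul(Mul(Mul(Rational(1, 4), Pow(Add(2, Mul(-1, 5)), -1), Add(-7, Mul(-1, Add(2, Mul(-1, 5))))), 0), 47) = Mul(Mul(Mul(Rational(1, 4), Pow(Add(2, -5), -1), Add(-7, Mul(-1, Add(2, -5)))), 0), 47) = Mul(Mul(Mul(Rational(1, 4), Pow(-3, -1), Add(-7, Mul(-1, -3))), 0), 47) = Mul(Mul(Mul(Rational(1, 4), Rational(-1, 3), Add(-7, 3)), 0), 47) = Mul(Mul(Mul(Rational(1, 4), Rational(-1, 3), -4), 0), 47) = Mul(Mul(Rational(1, 3), 0), 47) = Mul(0, 47) = 0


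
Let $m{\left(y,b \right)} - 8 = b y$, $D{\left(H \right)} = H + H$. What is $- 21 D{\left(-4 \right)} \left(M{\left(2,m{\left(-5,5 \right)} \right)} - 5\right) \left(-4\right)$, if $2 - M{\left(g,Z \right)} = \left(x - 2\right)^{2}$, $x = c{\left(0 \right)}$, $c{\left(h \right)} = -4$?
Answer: $26208$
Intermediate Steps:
$D{\left(H \right)} = 2 H$
$x = -4$
$m{\left(y,b \right)} = 8 + b y$
$M{\left(g,Z \right)} = -34$ ($M{\left(g,Z \right)} = 2 - \left(-4 - 2\right)^{2} = 2 - \left(-6\right)^{2} = 2 - 36 = -34$)
$- 21 D{\left(-4 \right)} \left(M{\left(2,m{\left(-5,5 \right)} \right)} - 5\right) \left(-4\right) = - 21 \cdot 2 \left(-4\right) \left(-34 - 5\right) \left(-4\right) = \left(-21\right) \left(-8\right) \left(\left(-39\right) \left(-4\right)\right) = 168 \cdot 156 = 26208$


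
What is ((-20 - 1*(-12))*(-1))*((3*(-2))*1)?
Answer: -48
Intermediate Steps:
((-20 - 1*(-12))*(-1))*((3*(-2))*1) = ((-20 + 12)*(-1))*(-6*1) = -8*(-1)*(-6) = 8*(-6) = -48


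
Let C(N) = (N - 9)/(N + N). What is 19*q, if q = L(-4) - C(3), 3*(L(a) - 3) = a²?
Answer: 532/3 ≈ 177.33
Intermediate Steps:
C(N) = (-9 + N)/(2*N) (C(N) = (-9 + N)/((2*N)) = (-9 + N)*(1/(2*N)) = (-9 + N)/(2*N))
L(a) = 3 + a²/3
q = 28/3 (q = (3 + (⅓)*(-4)²) - (-9 + 3)/(2*3) = (3 + (⅓)*16) - (-6)/(2*3) = (3 + 16/3) - 1*(-1) = 25/3 + 1 = 28/3 ≈ 9.3333)
19*q = 19*(28/3) = 532/3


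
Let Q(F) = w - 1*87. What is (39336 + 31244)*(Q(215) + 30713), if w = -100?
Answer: 2154525080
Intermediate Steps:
Q(F) = -187 (Q(F) = -100 - 1*87 = -100 - 87 = -187)
(39336 + 31244)*(Q(215) + 30713) = (39336 + 31244)*(-187 + 30713) = 70580*30526 = 2154525080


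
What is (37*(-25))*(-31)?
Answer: 28675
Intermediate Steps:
(37*(-25))*(-31) = -925*(-31) = 28675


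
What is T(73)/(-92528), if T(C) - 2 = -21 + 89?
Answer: -35/46264 ≈ -0.00075653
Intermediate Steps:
T(C) = 70 (T(C) = 2 + (-21 + 89) = 2 + 68 = 70)
T(73)/(-92528) = 70/(-92528) = 70*(-1/92528) = -35/46264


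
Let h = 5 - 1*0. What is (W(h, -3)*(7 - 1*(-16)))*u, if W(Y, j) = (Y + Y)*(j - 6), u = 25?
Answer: -51750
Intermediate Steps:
h = 5 (h = 5 + 0 = 5)
W(Y, j) = 2*Y*(-6 + j) (W(Y, j) = (2*Y)*(-6 + j) = 2*Y*(-6 + j))
(W(h, -3)*(7 - 1*(-16)))*u = ((2*5*(-6 - 3))*(7 - 1*(-16)))*25 = ((2*5*(-9))*(7 + 16))*25 = -90*23*25 = -2070*25 = -51750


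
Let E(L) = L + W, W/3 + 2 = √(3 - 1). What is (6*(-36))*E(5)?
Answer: 216 - 648*√2 ≈ -700.41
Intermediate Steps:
W = -6 + 3*√2 (W = -6 + 3*√(3 - 1) = -6 + 3*√2 ≈ -1.7574)
E(L) = -6 + L + 3*√2 (E(L) = L + (-6 + 3*√2) = -6 + L + 3*√2)
(6*(-36))*E(5) = (6*(-36))*(-6 + 5 + 3*√2) = -216*(-1 + 3*√2) = 216 - 648*√2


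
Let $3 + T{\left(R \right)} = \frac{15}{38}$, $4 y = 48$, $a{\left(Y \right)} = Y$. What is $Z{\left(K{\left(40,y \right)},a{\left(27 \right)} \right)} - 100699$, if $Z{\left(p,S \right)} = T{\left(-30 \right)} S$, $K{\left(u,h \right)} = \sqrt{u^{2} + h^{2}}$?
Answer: $- \frac{3829235}{38} \approx -1.0077 \cdot 10^{5}$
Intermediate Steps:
$y = 12$ ($y = \frac{1}{4} \cdot 48 = 12$)
$T{\left(R \right)} = - \frac{99}{38}$ ($T{\left(R \right)} = -3 + \frac{15}{38} = - \frac{99}{38}$)
$K{\left(u,h \right)} = \sqrt{h^{2} + u^{2}}$
$Z{\left(p,S \right)} = - \frac{99 S}{38}$
$Z{\left(K{\left(40,y \right)},a{\left(27 \right)} \right)} - 100699 = \left(- \frac{99}{38}\right) 27 - 100699 = - \frac{2673}{38} - 100699 = - \frac{3829235}{38}$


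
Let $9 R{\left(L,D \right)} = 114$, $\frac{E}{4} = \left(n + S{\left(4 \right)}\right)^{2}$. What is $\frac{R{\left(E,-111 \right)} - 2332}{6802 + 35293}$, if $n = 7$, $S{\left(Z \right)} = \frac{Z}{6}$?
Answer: $- \frac{6958}{126285} \approx -0.055098$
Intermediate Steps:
$S{\left(Z \right)} = \frac{Z}{6}$ ($S{\left(Z \right)} = Z \frac{1}{6} = \frac{Z}{6}$)
$E = \frac{2116}{9}$ ($E = 4 \left(7 + \frac{1}{6} \cdot 4\right)^{2} = 4 \left(7 + \frac{2}{3}\right)^{2} = 4 \left(\frac{23}{3}\right)^{2} = 4 \cdot \frac{529}{9} = \frac{2116}{9} \approx 235.11$)
$R{\left(L,D \right)} = \frac{38}{3}$ ($R{\left(L,D \right)} = \frac{1}{9} \cdot 114 = \frac{38}{3}$)
$\frac{R{\left(E,-111 \right)} - 2332}{6802 + 35293} = \frac{\frac{38}{3} - 2332}{6802 + 35293} = - \frac{6958}{3 \cdot 42095} = \left(- \frac{6958}{3}\right) \frac{1}{42095} = - \frac{6958}{126285}$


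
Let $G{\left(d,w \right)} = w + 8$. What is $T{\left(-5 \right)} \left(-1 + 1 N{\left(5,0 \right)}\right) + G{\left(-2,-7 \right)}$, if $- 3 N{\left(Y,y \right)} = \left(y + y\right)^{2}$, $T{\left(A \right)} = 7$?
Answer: $-6$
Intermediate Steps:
$N{\left(Y,y \right)} = - \frac{4 y^{2}}{3}$ ($N{\left(Y,y \right)} = - \frac{\left(y + y\right)^{2}}{3} = - \frac{\left(2 y\right)^{2}}{3} = - \frac{4 y^{2}}{3}$)
$G{\left(d,w \right)} = 8 + w$
$T{\left(-5 \right)} \left(-1 + 1 N{\left(5,0 \right)}\right) + G{\left(-2,-7 \right)} = 7 \left(-1 + 1 \left(- \frac{4 \cdot 0^{2}}{3}\right)\right) + \left(8 - 7\right) = 7 \left(-1 + 1 \left(\left(- \frac{4}{3}\right) 0\right)\right) + 1 = 7 \left(-1 + 1 \cdot 0\right) + 1 = 7 \left(-1 + 0\right) + 1 = 7 \left(-1\right) + 1 = -7 + 1 = -6$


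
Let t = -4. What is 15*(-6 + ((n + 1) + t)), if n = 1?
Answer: -120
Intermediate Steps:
15*(-6 + ((n + 1) + t)) = 15*(-6 + ((1 + 1) - 4)) = 15*(-6 + (2 - 4)) = 15*(-6 - 2) = 15*(-8) = -120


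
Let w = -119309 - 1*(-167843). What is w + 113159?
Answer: 161693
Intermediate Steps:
w = 48534 (w = -119309 + 167843 = 48534)
w + 113159 = 48534 + 113159 = 161693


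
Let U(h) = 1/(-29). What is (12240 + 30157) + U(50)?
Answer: 1229512/29 ≈ 42397.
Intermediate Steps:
U(h) = -1/29
(12240 + 30157) + U(50) = (12240 + 30157) - 1/29 = 42397 - 1/29 = 1229512/29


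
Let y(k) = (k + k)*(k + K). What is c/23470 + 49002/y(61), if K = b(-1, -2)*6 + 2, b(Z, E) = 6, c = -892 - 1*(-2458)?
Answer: 97415924/23622555 ≈ 4.1239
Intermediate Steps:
c = 1566 (c = -892 + 2458 = 1566)
K = 38 (K = 6*6 + 2 = 36 + 2 = 38)
y(k) = 2*k*(38 + k) (y(k) = (k + k)*(k + 38) = (2*k)*(38 + k) = 2*k*(38 + k))
c/23470 + 49002/y(61) = 1566/23470 + 49002/((2*61*(38 + 61))) = 1566*(1/23470) + 49002/((2*61*99)) = 783/11735 + 49002/12078 = 783/11735 + 49002*(1/12078) = 783/11735 + 8167/2013 = 97415924/23622555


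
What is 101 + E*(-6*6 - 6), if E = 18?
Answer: -655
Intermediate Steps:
101 + E*(-6*6 - 6) = 101 + 18*(-6*6 - 6) = 101 + 18*(-36 - 6) = 101 + 18*(-42) = 101 - 756 = -655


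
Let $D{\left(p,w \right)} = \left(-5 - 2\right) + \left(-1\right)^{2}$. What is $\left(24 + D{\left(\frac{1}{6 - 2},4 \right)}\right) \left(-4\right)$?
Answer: $-72$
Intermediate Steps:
$D{\left(p,w \right)} = -6$ ($D{\left(p,w \right)} = -7 + 1 = -6$)
$\left(24 + D{\left(\frac{1}{6 - 2},4 \right)}\right) \left(-4\right) = \left(24 - 6\right) \left(-4\right) = 18 \left(-4\right) = -72$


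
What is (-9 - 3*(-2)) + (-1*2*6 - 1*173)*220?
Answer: -40703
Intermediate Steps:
(-9 - 3*(-2)) + (-1*2*6 - 1*173)*220 = (-9 + 6) + (-2*6 - 173)*220 = -3 + (-12 - 173)*220 = -3 - 185*220 = -3 - 40700 = -40703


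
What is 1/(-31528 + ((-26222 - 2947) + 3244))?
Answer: -1/57453 ≈ -1.7406e-5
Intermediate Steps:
1/(-31528 + ((-26222 - 2947) + 3244)) = 1/(-31528 + (-29169 + 3244)) = 1/(-31528 - 25925) = 1/(-57453) = -1/57453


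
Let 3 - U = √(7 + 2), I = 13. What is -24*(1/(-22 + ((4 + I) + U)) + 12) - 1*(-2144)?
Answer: 9304/5 ≈ 1860.8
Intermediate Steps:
U = 0 (U = 3 - √(7 + 2) = 3 - √9 = 3 - 1*3 = 3 - 3 = 0)
-24*(1/(-22 + ((4 + I) + U)) + 12) - 1*(-2144) = -24*(1/(-22 + ((4 + 13) + 0)) + 12) - 1*(-2144) = -24*(1/(-22 + (17 + 0)) + 12) + 2144 = -24*(1/(-22 + 17) + 12) + 2144 = -24*(1/(-5) + 12) + 2144 = -24*(-⅕ + 12) + 2144 = -24*59/5 + 2144 = -1416/5 + 2144 = 9304/5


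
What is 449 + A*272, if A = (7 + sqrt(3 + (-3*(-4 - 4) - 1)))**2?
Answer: 20849 + 3808*sqrt(26) ≈ 40266.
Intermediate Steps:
A = (7 + sqrt(26))**2 (A = (7 + sqrt(3 + (-3*(-8) - 1)))**2 = (7 + sqrt(3 + (24 - 1)))**2 = (7 + sqrt(3 + 23))**2 = (7 + sqrt(26))**2 ≈ 146.39)
449 + A*272 = 449 + (7 + sqrt(26))**2*272 = 449 + 272*(7 + sqrt(26))**2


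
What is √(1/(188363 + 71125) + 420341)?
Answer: √196550348627018/21624 ≈ 648.34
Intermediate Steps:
√(1/(188363 + 71125) + 420341) = √(1/259488 + 420341) = √(109073445409/259488) = √196550348627018/21624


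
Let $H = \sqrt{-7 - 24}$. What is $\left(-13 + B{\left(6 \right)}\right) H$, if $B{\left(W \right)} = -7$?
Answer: $- 20 i \sqrt{31} \approx - 111.36 i$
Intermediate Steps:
$H = i \sqrt{31}$ ($H = \sqrt{-31} = i \sqrt{31} \approx 5.5678 i$)
$\left(-13 + B{\left(6 \right)}\right) H = \left(-13 - 7\right) i \sqrt{31} = - 20 i \sqrt{31}$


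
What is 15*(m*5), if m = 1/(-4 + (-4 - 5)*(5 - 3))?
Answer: -75/22 ≈ -3.4091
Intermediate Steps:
m = -1/22 (m = 1/(-4 - 9*2) = 1/(-4 - 18) = 1/(-22) = -1/22 ≈ -0.045455)
15*(m*5) = 15*(-1/22*5) = 15*(-5/22) = -75/22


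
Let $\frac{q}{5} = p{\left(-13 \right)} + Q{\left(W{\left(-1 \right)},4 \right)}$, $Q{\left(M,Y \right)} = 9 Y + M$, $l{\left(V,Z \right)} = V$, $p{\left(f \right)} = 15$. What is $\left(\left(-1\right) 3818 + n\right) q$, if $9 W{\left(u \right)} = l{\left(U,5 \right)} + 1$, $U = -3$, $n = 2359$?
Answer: $- \frac{3333815}{9} \approx -3.7042 \cdot 10^{5}$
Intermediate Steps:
$W{\left(u \right)} = - \frac{2}{9}$ ($W{\left(u \right)} = \frac{-3 + 1}{9} = \frac{1}{9} \left(-2\right) = - \frac{2}{9}$)
$Q{\left(M,Y \right)} = M + 9 Y$
$q = \frac{2285}{9}$ ($q = 5 \left(15 + \left(- \frac{2}{9} + 9 \cdot 4\right)\right) = 5 \left(15 + \left(- \frac{2}{9} + 36\right)\right) = 5 \left(15 + \frac{322}{9}\right) = 5 \cdot \frac{457}{9} = \frac{2285}{9} \approx 253.89$)
$\left(\left(-1\right) 3818 + n\right) q = \left(\left(-1\right) 3818 + 2359\right) \frac{2285}{9} = \left(-3818 + 2359\right) \frac{2285}{9} = \left(-1459\right) \frac{2285}{9} = - \frac{3333815}{9}$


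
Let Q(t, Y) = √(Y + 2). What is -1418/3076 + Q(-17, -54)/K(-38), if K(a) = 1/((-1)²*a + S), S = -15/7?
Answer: -709/1538 - 562*I*√13/7 ≈ -0.46099 - 289.47*I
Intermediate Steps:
Q(t, Y) = √(2 + Y)
S = -15/7 (S = -15*⅐ = -15/7 ≈ -2.1429)
K(a) = 1/(-15/7 + a) (K(a) = 1/((-1)²*a - 15/7) = 1/(1*a - 15/7) = 1/(a - 15/7) = 1/(-15/7 + a))
-1418/3076 + Q(-17, -54)/K(-38) = -1418/3076 + √(2 - 54)/((7/(-15 + 7*(-38)))) = -1418*1/3076 + √(-52)/((7/(-15 - 266))) = -709/1538 + (2*I*√13)/((7/(-281))) = -709/1538 + (2*I*√13)/((7*(-1/281))) = -709/1538 + (2*I*√13)/(-7/281) = -709/1538 + (2*I*√13)*(-281/7) = -709/1538 - 562*I*√13/7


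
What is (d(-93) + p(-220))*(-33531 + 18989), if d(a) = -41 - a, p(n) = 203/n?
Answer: -7427657/10 ≈ -7.4277e+5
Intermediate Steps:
(d(-93) + p(-220))*(-33531 + 18989) = ((-41 - 1*(-93)) + 203/(-220))*(-33531 + 18989) = ((-41 + 93) + 203*(-1/220))*(-14542) = (52 - 203/220)*(-14542) = (11237/220)*(-14542) = -7427657/10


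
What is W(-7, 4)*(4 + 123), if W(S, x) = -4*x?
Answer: -2032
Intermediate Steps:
W(-7, 4)*(4 + 123) = (-4*4)*(4 + 123) = -16*127 = -2032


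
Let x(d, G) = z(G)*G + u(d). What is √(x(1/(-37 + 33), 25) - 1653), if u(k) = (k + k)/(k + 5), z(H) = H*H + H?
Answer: √5269479/19 ≈ 120.82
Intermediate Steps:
z(H) = H + H² (z(H) = H² + H = H + H²)
u(k) = 2*k/(5 + k) (u(k) = (2*k)/(5 + k) = 2*k/(5 + k))
x(d, G) = G²*(1 + G) + 2*d/(5 + d) (x(d, G) = (G*(1 + G))*G + 2*d/(5 + d) = G²*(1 + G) + 2*d/(5 + d))
√(x(1/(-37 + 33), 25) - 1653) = √((2/(-37 + 33) + 25²*(1 + 25)*(5 + 1/(-37 + 33)))/(5 + 1/(-37 + 33)) - 1653) = √((2/(-4) + 625*26*(5 + 1/(-4)))/(5 + 1/(-4)) - 1653) = √((2*(-¼) + 625*26*(5 - ¼))/(5 - ¼) - 1653) = √((-½ + 625*26*(19/4))/(19/4) - 1653) = √(4*(-½ + 154375/2)/19 - 1653) = √((4/19)*77187 - 1653) = √(308748/19 - 1653) = √(277341/19) = √5269479/19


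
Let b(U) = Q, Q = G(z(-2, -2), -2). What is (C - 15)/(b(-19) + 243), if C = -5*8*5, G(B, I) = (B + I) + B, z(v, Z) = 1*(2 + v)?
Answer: -215/241 ≈ -0.89212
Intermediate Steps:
z(v, Z) = 2 + v
G(B, I) = I + 2*B
Q = -2 (Q = -2 + 2*(2 - 2) = -2 + 2*0 = -2 + 0 = -2)
C = -200 (C = -40*5 = -200)
b(U) = -2
(C - 15)/(b(-19) + 243) = (-200 - 15)/(-2 + 243) = -215/241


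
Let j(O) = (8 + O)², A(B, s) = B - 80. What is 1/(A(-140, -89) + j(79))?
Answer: 1/7349 ≈ 0.00013607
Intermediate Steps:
A(B, s) = -80 + B
1/(A(-140, -89) + j(79)) = 1/((-80 - 140) + (8 + 79)²) = 1/(-220 + 87²) = 1/(-220 + 7569) = 1/7349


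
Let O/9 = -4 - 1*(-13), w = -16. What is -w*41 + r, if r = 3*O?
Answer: 899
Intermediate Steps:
O = 81 (O = 9*(-4 - 1*(-13)) = 9*(-4 + 13) = 9*9 = 81)
r = 243 (r = 3*81 = 243)
-w*41 + r = -(-16)*41 + 243 = -1*(-656) + 243 = 656 + 243 = 899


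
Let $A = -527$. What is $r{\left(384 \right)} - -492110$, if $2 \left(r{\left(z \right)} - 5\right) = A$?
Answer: $\frac{983703}{2} \approx 4.9185 \cdot 10^{5}$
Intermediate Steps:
$r{\left(z \right)} = - \frac{517}{2}$ ($r{\left(z \right)} = 5 + \frac{1}{2} \left(-527\right) = 5 - \frac{527}{2} = - \frac{517}{2}$)
$r{\left(384 \right)} - -492110 = - \frac{517}{2} - -492110 = - \frac{517}{2} + 492110 = \frac{983703}{2}$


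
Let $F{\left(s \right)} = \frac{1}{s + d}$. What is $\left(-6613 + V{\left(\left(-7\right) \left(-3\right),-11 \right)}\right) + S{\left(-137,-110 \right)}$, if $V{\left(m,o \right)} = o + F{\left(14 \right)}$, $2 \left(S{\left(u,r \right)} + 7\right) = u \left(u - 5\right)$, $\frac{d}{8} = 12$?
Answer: $\frac{340561}{110} \approx 3096.0$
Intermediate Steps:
$d = 96$ ($d = 8 \cdot 12 = 96$)
$S{\left(u,r \right)} = -7 + \frac{u \left(-5 + u\right)}{2}$ ($S{\left(u,r \right)} = -7 + \frac{u \left(u - 5\right)}{2} = -7 + \frac{u \left(-5 + u\right)}{2}$)
$F{\left(s \right)} = \frac{1}{96 + s}$ ($F{\left(s \right)} = \frac{1}{s + 96} = \frac{1}{96 + s}$)
$V{\left(m,o \right)} = \frac{1}{110} + o$ ($V{\left(m,o \right)} = o + \frac{1}{96 + 14} = o + \frac{1}{110} = \frac{1}{110} + o$)
$\left(-6613 + V{\left(\left(-7\right) \left(-3\right),-11 \right)}\right) + S{\left(-137,-110 \right)} = \left(-6613 + \left(\frac{1}{110} - 11\right)\right) - \left(- \frac{671}{2} - \frac{18769}{2}\right) = \left(-6613 - \frac{1209}{110}\right) + \left(-7 + \frac{1}{2} \cdot 18769 + \frac{685}{2}\right) = - \frac{728639}{110} + \left(-7 + \frac{18769}{2} + \frac{685}{2}\right) = - \frac{728639}{110} + 9720 = \frac{340561}{110}$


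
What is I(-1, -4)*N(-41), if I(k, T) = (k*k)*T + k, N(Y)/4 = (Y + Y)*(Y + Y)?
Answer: -134480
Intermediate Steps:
N(Y) = 16*Y**2 (N(Y) = 4*((Y + Y)*(Y + Y)) = 4*((2*Y)*(2*Y)) = 4*(4*Y**2) = 16*Y**2)
I(k, T) = k + T*k**2 (I(k, T) = k**2*T + k = T*k**2 + k = k + T*k**2)
I(-1, -4)*N(-41) = (-(1 - 4*(-1)))*(16*(-41)**2) = (-(1 + 4))*(16*1681) = -1*5*26896 = -5*26896 = -134480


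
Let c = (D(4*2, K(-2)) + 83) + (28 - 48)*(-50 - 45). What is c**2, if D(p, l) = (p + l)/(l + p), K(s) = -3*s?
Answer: 3936256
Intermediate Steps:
D(p, l) = 1 (D(p, l) = (l + p)/(l + p) = 1)
c = 1984 (c = (1 + 83) + (28 - 48)*(-50 - 45) = 84 - 20*(-95) = 84 + 1900 = 1984)
c**2 = 1984**2 = 3936256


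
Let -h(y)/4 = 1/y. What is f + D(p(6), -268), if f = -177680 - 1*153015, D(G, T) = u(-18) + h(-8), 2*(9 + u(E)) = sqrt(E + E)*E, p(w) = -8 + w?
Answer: -661407/2 - 54*I ≈ -3.307e+5 - 54.0*I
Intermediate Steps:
h(y) = -4/y
u(E) = -9 + sqrt(2)*E**(3/2)/2 (u(E) = -9 + (sqrt(E + E)*E)/2 = -9 + (sqrt(2*E)*E)/2 = -9 + ((sqrt(2)*sqrt(E))*E)/2 = -9 + (sqrt(2)*E**(3/2))/2 = -9 + sqrt(2)*E**(3/2)/2)
D(G, T) = -17/2 - 54*I (D(G, T) = (-9 + sqrt(2)*(-18)**(3/2)/2) - 4/(-8) = (-9 + sqrt(2)*(-54*I*sqrt(2))/2) - 4*(-1/8) = (-9 - 54*I) + 1/2 = -17/2 - 54*I)
f = -330695 (f = -177680 - 153015 = -330695)
f + D(p(6), -268) = -330695 + (-17/2 - 54*I) = -661407/2 - 54*I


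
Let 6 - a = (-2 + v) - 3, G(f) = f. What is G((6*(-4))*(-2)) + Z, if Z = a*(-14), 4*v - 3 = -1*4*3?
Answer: -275/2 ≈ -137.50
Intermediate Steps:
v = -9/4 (v = ¾ + (-1*4*3)/4 = ¾ + (-4*3)/4 = ¾ + (¼)*(-12) = ¾ - 3 = -9/4 ≈ -2.2500)
a = 53/4 (a = 6 - ((-2 - 9/4) - 3) = 6 - (-17/4 - 3) = 6 - 1*(-29/4) = 6 + 29/4 = 53/4 ≈ 13.250)
Z = -371/2 (Z = (53/4)*(-14) = -371/2 ≈ -185.50)
G((6*(-4))*(-2)) + Z = (6*(-4))*(-2) - 371/2 = -24*(-2) - 371/2 = 48 - 371/2 = -275/2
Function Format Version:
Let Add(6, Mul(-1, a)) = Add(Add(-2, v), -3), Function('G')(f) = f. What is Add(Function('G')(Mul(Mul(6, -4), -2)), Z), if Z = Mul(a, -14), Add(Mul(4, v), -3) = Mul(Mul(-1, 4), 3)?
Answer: Rational(-275, 2) ≈ -137.50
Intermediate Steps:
v = Rational(-9, 4) (v = Add(Rational(3, 4), Mul(Rational(1, 4), Mul(Mul(-1, 4), 3))) = Add(Rational(3, 4), Mul(Rational(1, 4), Mul(-4, 3))) = Add(Rational(3, 4), Mul(Rational(1, 4), -12)) = Add(Rational(3, 4), -3) = Rational(-9, 4) ≈ -2.2500)
a = Rational(53, 4) (a = Add(6, Mul(-1, Add(Add(-2, Rational(-9, 4)), -3))) = Add(6, Mul(-1, Add(Rational(-17, 4), -3))) = Add(6, Mul(-1, Rational(-29, 4))) = Add(6, Rational(29, 4)) = Rational(53, 4) ≈ 13.250)
Z = Rational(-371, 2) (Z = Mul(Rational(53, 4), -14) = Rational(-371, 2) ≈ -185.50)
Add(Function('G')(Mul(Mul(6, -4), -2)), Z) = Add(Mul(Mul(6, -4), -2), Rational(-371, 2)) = Add(Mul(-24, -2), Rational(-371, 2)) = Add(48, Rational(-371, 2)) = Rational(-275, 2)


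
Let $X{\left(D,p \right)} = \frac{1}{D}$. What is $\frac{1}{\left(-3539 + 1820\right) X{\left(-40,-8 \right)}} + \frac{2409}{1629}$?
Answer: $\frac{467359}{311139} \approx 1.5021$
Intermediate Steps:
$\frac{1}{\left(-3539 + 1820\right) X{\left(-40,-8 \right)}} + \frac{2409}{1629} = \frac{1}{\left(-3539 + 1820\right) \frac{1}{-40}} + \frac{2409}{1629} = \frac{1}{\left(-1719\right) \left(- \frac{1}{40}\right)} + 2409 \cdot \frac{1}{1629} = \left(- \frac{1}{1719}\right) \left(-40\right) + \frac{803}{543} = \frac{40}{1719} + \frac{803}{543} = \frac{467359}{311139}$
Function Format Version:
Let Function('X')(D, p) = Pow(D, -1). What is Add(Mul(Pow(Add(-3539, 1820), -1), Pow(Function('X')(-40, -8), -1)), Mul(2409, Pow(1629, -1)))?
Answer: Rational(467359, 311139) ≈ 1.5021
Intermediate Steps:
Add(Mul(Pow(Add(-3539, 1820), -1), Pow(Function('X')(-40, -8), -1)), Mul(2409, Pow(1629, -1))) = Add(Mul(Pow(Add(-3539, 1820), -1), Pow(Pow(-40, -1), -1)), Mul(2409, Pow(1629, -1))) = Add(Mul(Pow(-1719, -1), Pow(Rational(-1, 40), -1)), Mul(2409, Rational(1, 1629))) = Add(Mul(Rational(-1, 1719), -40), Rational(803, 543)) = Add(Rational(40, 1719), Rational(803, 543)) = Rational(467359, 311139)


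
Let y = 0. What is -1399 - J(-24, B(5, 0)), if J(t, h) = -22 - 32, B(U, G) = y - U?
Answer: -1345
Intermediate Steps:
B(U, G) = -U (B(U, G) = 0 - U = -U)
J(t, h) = -54
-1399 - J(-24, B(5, 0)) = -1399 - 1*(-54) = -1399 + 54 = -1345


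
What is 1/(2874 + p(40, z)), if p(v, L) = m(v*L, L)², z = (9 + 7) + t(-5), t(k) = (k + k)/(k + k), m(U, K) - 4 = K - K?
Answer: 1/2890 ≈ 0.00034602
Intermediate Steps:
m(U, K) = 4 (m(U, K) = 4 + (K - K) = 4 + 0 = 4)
t(k) = 1 (t(k) = (2*k)/((2*k)) = (2*k)*(1/(2*k)) = 1)
z = 17 (z = (9 + 7) + 1 = 16 + 1 = 17)
p(v, L) = 16 (p(v, L) = 4² = 16)
1/(2874 + p(40, z)) = 1/(2874 + 16) = 1/2890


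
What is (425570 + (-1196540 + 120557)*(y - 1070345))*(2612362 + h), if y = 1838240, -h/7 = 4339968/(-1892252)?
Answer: -1021085324277016785946250/473063 ≈ -2.1585e+18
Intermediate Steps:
h = 7594944/473063 (h = -30379776/(-1892252) = -30379776*(-1)/1892252 = -7*(-1084992/473063) = 7594944/473063 ≈ 16.055)
(425570 + (-1196540 + 120557)*(y - 1070345))*(2612362 + h) = (425570 + (-1196540 + 120557)*(1838240 - 1070345))*(2612362 + 7594944/473063) = (425570 - 1075983*767895)*(1235819399750/473063) = (425570 - 826241965785)*(1235819399750/473063) = -826241540215*1235819399750/473063 = -1021085324277016785946250/473063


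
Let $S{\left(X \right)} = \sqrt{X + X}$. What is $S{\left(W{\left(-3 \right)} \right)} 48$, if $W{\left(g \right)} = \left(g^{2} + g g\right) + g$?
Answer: $48 \sqrt{30} \approx 262.91$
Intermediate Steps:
$W{\left(g \right)} = g + 2 g^{2}$ ($W{\left(g \right)} = \left(g^{2} + g^{2}\right) + g = 2 g^{2} + g = g + 2 g^{2}$)
$S{\left(X \right)} = \sqrt{2} \sqrt{X}$ ($S{\left(X \right)} = \sqrt{2 X} = \sqrt{2} \sqrt{X}$)
$S{\left(W{\left(-3 \right)} \right)} 48 = \sqrt{2} \sqrt{- 3 \left(1 + 2 \left(-3\right)\right)} 48 = \sqrt{2} \sqrt{- 3 \left(1 - 6\right)} 48 = \sqrt{2} \sqrt{\left(-3\right) \left(-5\right)} 48 = \sqrt{2} \sqrt{15} \cdot 48 = \sqrt{30} \cdot 48 = 48 \sqrt{30}$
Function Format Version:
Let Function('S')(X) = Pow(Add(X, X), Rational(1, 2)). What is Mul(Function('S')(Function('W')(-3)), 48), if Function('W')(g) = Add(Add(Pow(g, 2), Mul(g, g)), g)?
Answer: Mul(48, Pow(30, Rational(1, 2))) ≈ 262.91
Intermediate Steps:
Function('W')(g) = Add(g, Mul(2, Pow(g, 2))) (Function('W')(g) = Add(Add(Pow(g, 2), Pow(g, 2)), g) = Add(Mul(2, Pow(g, 2)), g) = Add(g, Mul(2, Pow(g, 2))))
Function('S')(X) = Mul(Pow(2, Rational(1, 2)), Pow(X, Rational(1, 2))) (Function('S')(X) = Pow(Mul(2, X), Rational(1, 2)) = Mul(Pow(2, Rational(1, 2)), Pow(X, Rational(1, 2))))
Mul(Function('S')(Function('W')(-3)), 48) = Mul(Mul(Pow(2, Rational(1, 2)), Pow(Mul(-3, Add(1, Mul(2, -3))), Rational(1, 2))), 48) = Mul(Mul(Pow(2, Rational(1, 2)), Pow(Mul(-3, Add(1, -6)), Rational(1, 2))), 48) = Mul(Mul(Pow(2, Rational(1, 2)), Pow(Mul(-3, -5), Rational(1, 2))), 48) = Mul(Mul(Pow(2, Rational(1, 2)), Pow(15, Rational(1, 2))), 48) = Mul(Pow(30, Rational(1, 2)), 48) = Mul(48, Pow(30, Rational(1, 2)))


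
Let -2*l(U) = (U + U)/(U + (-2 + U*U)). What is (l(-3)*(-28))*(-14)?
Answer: 294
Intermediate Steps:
l(U) = -U/(-2 + U + U**2) (l(U) = -(U + U)/(2*(U + (-2 + U*U))) = -2*U/(2*(U + (-2 + U**2))) = -2*U/(2*(-2 + U + U**2)) = -U/(-2 + U + U**2))
(l(-3)*(-28))*(-14) = (-1*(-3)/(-2 - 3 + (-3)**2)*(-28))*(-14) = (-1*(-3)/(-2 - 3 + 9)*(-28))*(-14) = (-1*(-3)/4*(-28))*(-14) = (-1*(-3)*1/4*(-28))*(-14) = ((3/4)*(-28))*(-14) = -21*(-14) = 294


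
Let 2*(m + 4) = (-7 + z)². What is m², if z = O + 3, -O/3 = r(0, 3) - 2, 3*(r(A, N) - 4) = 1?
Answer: 12769/4 ≈ 3192.3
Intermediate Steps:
r(A, N) = 13/3 (r(A, N) = 4 + (⅓)*1 = 4 + ⅓ = 13/3)
O = -7 (O = -3*(13/3 - 2) = -3*7/3 = -7)
z = -4 (z = -7 + 3 = -4)
m = 113/2 (m = -4 + (-7 - 4)²/2 = -4 + (½)*(-11)² = -4 + (½)*121 = -4 + 121/2 = 113/2 ≈ 56.500)
m² = (113/2)² = 12769/4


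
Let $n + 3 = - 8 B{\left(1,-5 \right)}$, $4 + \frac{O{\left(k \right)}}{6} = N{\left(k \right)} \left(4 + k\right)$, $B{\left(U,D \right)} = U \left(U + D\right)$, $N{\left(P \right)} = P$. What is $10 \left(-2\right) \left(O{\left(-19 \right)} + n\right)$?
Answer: $-34300$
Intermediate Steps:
$B{\left(U,D \right)} = U \left(D + U\right)$
$O{\left(k \right)} = -24 + 6 k \left(4 + k\right)$
$n = 29$ ($n = -3 - 8 \cdot 1 \left(-5 + 1\right) = -3 - 8 \cdot 1 \left(-4\right) = -3 - -32 = -3 + 32 = 29$)
$10 \left(-2\right) \left(O{\left(-19 \right)} + n\right) = 10 \left(-2\right) \left(\left(-24 + 6 \left(-19\right)^{2} + 24 \left(-19\right)\right) + 29\right) = - 20 \left(\left(-24 + 6 \cdot 361 - 456\right) + 29\right) = - 20 \left(\left(-24 + 2166 - 456\right) + 29\right) = - 20 \left(1686 + 29\right) = \left(-20\right) 1715 = -34300$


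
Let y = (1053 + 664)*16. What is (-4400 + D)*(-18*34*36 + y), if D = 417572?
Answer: 2247655680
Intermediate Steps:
y = 27472 (y = 1717*16 = 27472)
(-4400 + D)*(-18*34*36 + y) = (-4400 + 417572)*(-18*34*36 + 27472) = 413172*(-612*36 + 27472) = 413172*(-22032 + 27472) = 413172*5440 = 2247655680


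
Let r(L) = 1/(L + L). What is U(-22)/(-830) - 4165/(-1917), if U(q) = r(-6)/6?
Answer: 27655813/12728880 ≈ 2.1727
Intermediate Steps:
r(L) = 1/(2*L)
U(q) = -1/72 (U(q) = ((½)/(-6))/6 = ((½)*(-⅙))*(⅙) = -1/12*⅙ = -1/72)
U(-22)/(-830) - 4165/(-1917) = -1/72/(-830) - 4165/(-1917) = -1/72*(-1/830) - 4165*(-1/1917) = 1/59760 + 4165/1917 = 27655813/12728880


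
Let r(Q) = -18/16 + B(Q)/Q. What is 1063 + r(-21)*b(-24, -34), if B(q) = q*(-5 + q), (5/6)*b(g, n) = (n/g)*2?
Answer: 38831/40 ≈ 970.78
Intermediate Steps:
b(g, n) = 12*n/(5*g) (b(g, n) = 6*((n/g)*2)/5 = 6*(2*n/g)/5 = 12*n/(5*g))
r(Q) = -49/8 + Q (r(Q) = -18/16 + (Q*(-5 + Q))/Q = -18*1/16 + (-5 + Q) = -9/8 + (-5 + Q) = -49/8 + Q)
1063 + r(-21)*b(-24, -34) = 1063 + (-49/8 - 21)*((12/5)*(-34)/(-24)) = 1063 - 651*(-34)*(-1)/(10*24) = 1063 - 217/8*17/5 = 1063 - 3689/40 = 38831/40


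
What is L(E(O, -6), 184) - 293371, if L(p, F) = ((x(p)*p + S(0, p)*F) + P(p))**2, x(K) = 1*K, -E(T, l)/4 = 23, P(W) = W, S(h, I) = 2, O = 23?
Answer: 76094229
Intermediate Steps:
E(T, l) = -92 (E(T, l) = -4*23 = -92)
x(K) = K
L(p, F) = (p + p**2 + 2*F)**2 (L(p, F) = ((p*p + 2*F) + p)**2 = ((p**2 + 2*F) + p)**2 = (p + p**2 + 2*F)**2)
L(E(O, -6), 184) - 293371 = (-92 + (-92)**2 + 2*184)**2 - 293371 = (-92 + 8464 + 368)**2 - 293371 = 8740**2 - 293371 = 76387600 - 293371 = 76094229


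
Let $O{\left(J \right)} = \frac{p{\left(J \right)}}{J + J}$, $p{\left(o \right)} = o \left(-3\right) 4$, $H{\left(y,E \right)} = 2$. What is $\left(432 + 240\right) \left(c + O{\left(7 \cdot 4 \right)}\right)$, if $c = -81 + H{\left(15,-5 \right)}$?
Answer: $-57120$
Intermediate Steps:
$p{\left(o \right)} = - 12 o$ ($p{\left(o \right)} = - 3 o 4 = - 12 o$)
$c = -79$ ($c = -81 + 2 = -79$)
$O{\left(J \right)} = -6$ ($O{\left(J \right)} = \frac{\left(-12\right) J}{J + J} = \frac{\left(-12\right) J}{2 J} = - 12 J \frac{1}{2 J} = -6$)
$\left(432 + 240\right) \left(c + O{\left(7 \cdot 4 \right)}\right) = \left(432 + 240\right) \left(-79 - 6\right) = 672 \left(-85\right) = -57120$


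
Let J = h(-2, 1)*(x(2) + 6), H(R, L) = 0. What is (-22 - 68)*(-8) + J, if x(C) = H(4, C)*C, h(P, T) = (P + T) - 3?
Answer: 696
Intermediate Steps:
h(P, T) = -3 + P + T
x(C) = 0 (x(C) = 0*C = 0)
J = -24 (J = (-3 - 2 + 1)*(0 + 6) = -4*6 = -24)
(-22 - 68)*(-8) + J = (-22 - 68)*(-8) - 24 = -90*(-8) - 24 = 720 - 24 = 696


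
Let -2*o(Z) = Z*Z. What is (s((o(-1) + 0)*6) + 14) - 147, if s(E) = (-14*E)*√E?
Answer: -133 + 42*I*√3 ≈ -133.0 + 72.746*I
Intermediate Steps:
o(Z) = -Z²/2 (o(Z) = -Z*Z/2 = -Z²/2)
s(E) = -14*E^(3/2)
(s((o(-1) + 0)*6) + 14) - 147 = (-14*6*√6*(-½*(-1)² + 0)^(3/2) + 14) - 147 = (-14*6*√6*(-½*1 + 0)^(3/2) + 14) - 147 = (-14*6*√6*(-½ + 0)^(3/2) + 14) - 147 = (-14*(-3*I*√3) + 14) - 147 = (-(-42)*I*√3 + 14) - 147 = (42*I*√3 + 14) - 147 = (14 + 42*I*√3) - 147 = -133 + 42*I*√3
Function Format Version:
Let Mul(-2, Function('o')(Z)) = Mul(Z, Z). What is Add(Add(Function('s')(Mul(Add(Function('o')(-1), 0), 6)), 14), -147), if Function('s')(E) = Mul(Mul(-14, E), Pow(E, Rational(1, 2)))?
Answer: Add(-133, Mul(42, I, Pow(3, Rational(1, 2)))) ≈ Add(-133.00, Mul(72.746, I))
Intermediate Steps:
Function('o')(Z) = Mul(Rational(-1, 2), Pow(Z, 2)) (Function('o')(Z) = Mul(Rational(-1, 2), Mul(Z, Z)) = Mul(Rational(-1, 2), Pow(Z, 2)))
Function('s')(E) = Mul(-14, Pow(E, Rational(3, 2)))
Add(Add(Function('s')(Mul(Add(Function('o')(-1), 0), 6)), 14), -147) = Add(Add(Mul(-14, Pow(Mul(Add(Mul(Rational(-1, 2), Pow(-1, 2)), 0), 6), Rational(3, 2))), 14), -147) = Add(Add(Mul(-14, Pow(Mul(Add(Mul(Rational(-1, 2), 1), 0), 6), Rational(3, 2))), 14), -147) = Add(Add(Mul(-14, Pow(Mul(Add(Rational(-1, 2), 0), 6), Rational(3, 2))), 14), -147) = Add(Add(Mul(-14, Pow(Mul(Rational(-1, 2), 6), Rational(3, 2))), 14), -147) = Add(Add(Mul(-14, Pow(-3, Rational(3, 2))), 14), -147) = Add(Add(Mul(-14, Mul(-3, I, Pow(3, Rational(1, 2)))), 14), -147) = Add(Add(Mul(42, I, Pow(3, Rational(1, 2))), 14), -147) = Add(Add(14, Mul(42, I, Pow(3, Rational(1, 2)))), -147) = Add(-133, Mul(42, I, Pow(3, Rational(1, 2))))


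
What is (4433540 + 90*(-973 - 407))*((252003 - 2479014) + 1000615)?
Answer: -5284957338640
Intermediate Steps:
(4433540 + 90*(-973 - 407))*((252003 - 2479014) + 1000615) = (4433540 + 90*(-1380))*(-2227011 + 1000615) = (4433540 - 124200)*(-1226396) = 4309340*(-1226396) = -5284957338640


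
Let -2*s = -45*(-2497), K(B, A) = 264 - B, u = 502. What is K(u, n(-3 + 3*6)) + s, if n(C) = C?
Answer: -112841/2 ≈ -56421.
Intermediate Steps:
s = -112365/2 (s = -(-45)*(-2497)/2 = -1/2*112365 = -112365/2 ≈ -56183.)
K(u, n(-3 + 3*6)) + s = (264 - 1*502) - 112365/2 = (264 - 502) - 112365/2 = -238 - 112365/2 = -112841/2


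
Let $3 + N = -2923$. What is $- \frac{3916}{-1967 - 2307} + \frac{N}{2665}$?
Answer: $- \frac{1034792}{5695105} \approx -0.1817$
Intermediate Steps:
$N = -2926$ ($N = -3 - 2923 = -2926$)
$- \frac{3916}{-1967 - 2307} + \frac{N}{2665} = - \frac{3916}{-1967 - 2307} - \frac{2926}{2665} = - \frac{3916}{-4274} - \frac{2926}{2665} = \left(-3916\right) \left(- \frac{1}{4274}\right) - \frac{2926}{2665} = \frac{1958}{2137} - \frac{2926}{2665} = - \frac{1034792}{5695105}$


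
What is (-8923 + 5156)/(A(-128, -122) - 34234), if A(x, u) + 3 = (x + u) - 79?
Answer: 3767/34566 ≈ 0.10898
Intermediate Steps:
A(x, u) = -82 + u + x (A(x, u) = -3 + ((x + u) - 79) = -3 + ((u + x) - 79) = -3 + (-79 + u + x) = -82 + u + x)
(-8923 + 5156)/(A(-128, -122) - 34234) = (-8923 + 5156)/((-82 - 122 - 128) - 34234) = -3767/(-332 - 34234) = -3767/(-34566) = -3767*(-1/34566) = 3767/34566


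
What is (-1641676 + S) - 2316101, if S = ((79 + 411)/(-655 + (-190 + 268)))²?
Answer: -1317658498733/332929 ≈ -3.9578e+6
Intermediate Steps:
S = 240100/332929 (S = (490/(-655 + 78))² = (490/(-577))² = (490*(-1/577))² = (-490/577)² = 240100/332929 ≈ 0.72118)
(-1641676 + S) - 2316101 = (-1641676 + 240100/332929) - 2316101 = -546561308904/332929 - 2316101 = -1317658498733/332929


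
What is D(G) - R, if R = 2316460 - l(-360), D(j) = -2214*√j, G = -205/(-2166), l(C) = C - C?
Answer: -2316460 - 369*√1230/19 ≈ -2.3171e+6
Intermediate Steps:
l(C) = 0
G = 205/2166 (G = -205*(-1/2166) = 205/2166 ≈ 0.094645)
R = 2316460 (R = 2316460 - 1*0 = 2316460 + 0 = 2316460)
D(G) - R = -369*√1230/19 - 1*2316460 = -369*√1230/19 - 2316460 = -2316460 - 369*√1230/19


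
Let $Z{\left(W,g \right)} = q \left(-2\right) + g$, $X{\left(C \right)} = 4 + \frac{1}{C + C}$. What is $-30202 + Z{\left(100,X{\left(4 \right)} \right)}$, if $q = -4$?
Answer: $- \frac{241519}{8} \approx -30190.0$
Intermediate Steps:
$X{\left(C \right)} = 4 + \frac{1}{2 C}$
$Z{\left(W,g \right)} = 8 + g$ ($Z{\left(W,g \right)} = \left(-4\right) \left(-2\right) + g = 8 + g$)
$-30202 + Z{\left(100,X{\left(4 \right)} \right)} = -30202 + \left(8 + \left(4 + \frac{1}{2 \cdot 4}\right)\right) = -30202 + \left(8 + \left(4 + \frac{1}{2} \cdot \frac{1}{4}\right)\right) = -30202 + \left(8 + \left(4 + \frac{1}{8}\right)\right) = -30202 + \left(8 + \frac{33}{8}\right) = -30202 + \frac{97}{8} = - \frac{241519}{8}$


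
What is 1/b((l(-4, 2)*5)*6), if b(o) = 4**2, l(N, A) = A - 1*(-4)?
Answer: 1/16 ≈ 0.062500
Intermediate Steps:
l(N, A) = 4 + A (l(N, A) = A + 4 = 4 + A)
b(o) = 16
1/b((l(-4, 2)*5)*6) = 1/16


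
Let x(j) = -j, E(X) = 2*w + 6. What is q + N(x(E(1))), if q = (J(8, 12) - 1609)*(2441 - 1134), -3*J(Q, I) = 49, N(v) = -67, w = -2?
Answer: -6373133/3 ≈ -2.1244e+6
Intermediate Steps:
E(X) = 2 (E(X) = 2*(-2) + 6 = -4 + 6 = 2)
J(Q, I) = -49/3 (J(Q, I) = -1/3*49 = -49/3)
q = -6372932/3 (q = (-49/3 - 1609)*(2441 - 1134) = -4876/3*1307 = -6372932/3 ≈ -2.1243e+6)
q + N(x(E(1))) = -6372932/3 - 67 = -6373133/3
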